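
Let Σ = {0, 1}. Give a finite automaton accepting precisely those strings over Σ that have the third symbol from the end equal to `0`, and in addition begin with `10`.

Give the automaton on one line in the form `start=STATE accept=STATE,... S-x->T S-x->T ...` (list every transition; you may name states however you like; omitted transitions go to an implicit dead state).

start=A accept=G,H,I,J A-0->B A-1->C B-0->B B-1->B C-0->D C-1->B D-0->E D-1->F E-0->G E-1->H F-0->I F-1->J G-0->G G-1->H H-0->I H-1->J I-0->E I-1->F J-0->D J-1->K K-0->D K-1->K

Handle the two conditions separately and then intersect. The first has 15 states tracking the last 3 symbols read; the second has 4 states tracking whether the input so far still matches the prefix `10`. A product state is a pair (one from each), accepting exactly when both do. Minimizing collapses redundant product states.
With 11 states:
       0  1 
>  A   B  C 
   B   B  B 
   C   D  B 
   D   E  F 
   E   G  H 
   F   I  J 
 * G   G  H 
 * H   I  J 
 * I   E  F 
 * J   D  K 
   K   D  K 
(> = start, * = accepting)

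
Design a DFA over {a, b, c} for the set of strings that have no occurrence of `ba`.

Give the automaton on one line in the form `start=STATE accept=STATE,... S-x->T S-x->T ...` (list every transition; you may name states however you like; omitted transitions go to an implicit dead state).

start=q0 accept=q0,q1 q0-a->q0 q0-b->q1 q0-c->q0 q1-a->q2 q1-b->q1 q1-c->q0 q2-a->q2 q2-b->q2 q2-c->q2

This is the complement of 'contains `ba`'. Use the same substring-matching states — q0 through q2 holding how much of `ba` has just been matched — but flip the accepting set: everything except the trap q2 accepts.
3 states suffice.
        a   b   c  
>* q0   q0  q1  q0 
 * q1   q2  q1  q0 
   q2   q2  q2  q2 
(> = start, * = accepting)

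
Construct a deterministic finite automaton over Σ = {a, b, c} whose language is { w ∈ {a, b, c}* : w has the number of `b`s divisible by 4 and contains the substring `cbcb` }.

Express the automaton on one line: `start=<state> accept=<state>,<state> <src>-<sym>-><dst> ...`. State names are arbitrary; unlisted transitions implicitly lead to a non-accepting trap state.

Run two small machines in parallel and take their product. One (4 states) tracks the count of `b`s modulo 4; the other (5 states) tracks whether and how much of `cbcb` has been seen. Each combined state is a pair, one component from each; accept when both components accept.
A 20-state machine:
          a    b    c  
>  s0     s0   s1   s2 
   s1     s1   s3   s4 
   s2     s0   s5   s2 
   s3     s3   s6   s7 
   s4     s1   s8   s4 
   s5     s1   s3   s9 
   s6     s6   s0  s10 
   s7     s3  s11   s7 
   s8     s3   s6  s12 
   s9     s1  s13   s4 
   s10    s6  s14  s10 
   s11    s6   s0  s15 
   s12    s3  s16   s7 
   s13   s13  s16  s13 
   s14    s0   s1  s17 
   s15    s6  s18  s10 
   s16   s16  s18  s16 
   s17    s0  s19   s2 
 * s18   s18  s19  s18 
   s19   s19  s13  s19 
(> = start, * = accepting)

start=s0 accept=s18 s0-a->s0 s0-b->s1 s0-c->s2 s1-a->s1 s1-b->s3 s1-c->s4 s2-a->s0 s2-b->s5 s2-c->s2 s3-a->s3 s3-b->s6 s3-c->s7 s4-a->s1 s4-b->s8 s4-c->s4 s5-a->s1 s5-b->s3 s5-c->s9 s6-a->s6 s6-b->s0 s6-c->s10 s7-a->s3 s7-b->s11 s7-c->s7 s8-a->s3 s8-b->s6 s8-c->s12 s9-a->s1 s9-b->s13 s9-c->s4 s10-a->s6 s10-b->s14 s10-c->s10 s11-a->s6 s11-b->s0 s11-c->s15 s12-a->s3 s12-b->s16 s12-c->s7 s13-a->s13 s13-b->s16 s13-c->s13 s14-a->s0 s14-b->s1 s14-c->s17 s15-a->s6 s15-b->s18 s15-c->s10 s16-a->s16 s16-b->s18 s16-c->s16 s17-a->s0 s17-b->s19 s17-c->s2 s18-a->s18 s18-b->s19 s18-c->s18 s19-a->s19 s19-b->s13 s19-c->s19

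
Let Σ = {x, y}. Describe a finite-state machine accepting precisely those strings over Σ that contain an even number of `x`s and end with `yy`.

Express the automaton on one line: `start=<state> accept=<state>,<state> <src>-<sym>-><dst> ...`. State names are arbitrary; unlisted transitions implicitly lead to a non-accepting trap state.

Build one automaton per condition and run them in lockstep. One (2 states) tracks the count of `x`s modulo 2; the other (3 states) tracks how much of the suffix `yy` has currently been matched. Each combined state is a pair, one component from each; accept when both components accept.
With 6 states:
        x   y  
>  q0   q1  q2 
   q1   q0  q3 
   q2   q1  q4 
   q3   q0  q5 
 * q4   q1  q4 
   q5   q0  q5 
(> = start, * = accepting)

start=q0 accept=q4 q0-x->q1 q0-y->q2 q1-x->q0 q1-y->q3 q2-x->q1 q2-y->q4 q3-x->q0 q3-y->q5 q4-x->q1 q4-y->q4 q5-x->q0 q5-y->q5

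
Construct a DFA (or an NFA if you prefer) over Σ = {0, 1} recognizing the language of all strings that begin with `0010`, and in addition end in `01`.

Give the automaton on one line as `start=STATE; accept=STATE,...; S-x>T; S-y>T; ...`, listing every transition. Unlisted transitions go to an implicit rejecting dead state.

start=S0; accept=S8; S0-0>S1; S0-1>S2; S1-0>S3; S1-1>S4; S2-0>S5; S2-1>S2; S3-0>S5; S3-1>S6; S4-0>S5; S4-1>S2; S5-0>S5; S5-1>S4; S6-0>S7; S6-1>S2; S7-0>S7; S7-1>S8; S8-0>S7; S8-1>S9; S9-0>S7; S9-1>S9

Run two small machines in parallel and take their product. The first has 6 states tracking whether the input so far still matches the prefix `0010`; the second has 3 states tracking how much of the suffix `01` has currently been matched. A product state is a pair (one from each), accepting exactly when both do.
With 10 states:
        0   1  
>  S0   S1  S2 
   S1   S3  S4 
   S2   S5  S2 
   S3   S5  S6 
   S4   S5  S2 
   S5   S5  S4 
   S6   S7  S2 
   S7   S7  S8 
 * S8   S7  S9 
   S9   S7  S9 
(> = start, * = accepting)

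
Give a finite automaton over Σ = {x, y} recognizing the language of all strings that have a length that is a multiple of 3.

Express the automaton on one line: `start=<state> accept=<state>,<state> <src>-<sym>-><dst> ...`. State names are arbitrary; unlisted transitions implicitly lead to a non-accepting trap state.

Count input length modulo 3: every symbol advances one step around the cycle q0 → q1 → q2 → q0. Accept at q0.
        x   y  
>* q0   q1  q1 
   q1   q2  q2 
   q2   q0  q0 
(> = start, * = accepting)

start=q0 accept=q0 q0-x->q1 q0-y->q1 q1-x->q2 q1-y->q2 q2-x->q0 q2-y->q0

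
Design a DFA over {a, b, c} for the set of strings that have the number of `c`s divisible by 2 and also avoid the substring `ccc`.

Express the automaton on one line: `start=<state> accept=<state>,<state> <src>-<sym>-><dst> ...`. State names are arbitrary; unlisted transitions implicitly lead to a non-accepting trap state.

start=q0 accept=q0,q3,q4 q0-a->q0 q0-b->q0 q0-c->q1 q1-a->q2 q1-b->q2 q1-c->q3 q2-a->q2 q2-b->q2 q2-c->q4 q3-a->q0 q3-b->q0 q3-c->q5 q4-a->q0 q4-b->q0 q4-c->q6 q5-a->q5 q5-b->q5 q5-c->q7 q6-a->q2 q6-b->q2 q6-c->q7 q7-a->q7 q7-b->q7 q7-c->q5

Build one automaton per condition and run them in lockstep. The first has 2 states tracking the count of `c`s modulo 2; the second has 4 states tracking partial matches of the forbidden pattern `ccc`. A product state is a pair (one from each), accepting exactly when both do.
        a   b   c  
>* q0   q0  q0  q1 
   q1   q2  q2  q3 
   q2   q2  q2  q4 
 * q3   q0  q0  q5 
 * q4   q0  q0  q6 
   q5   q5  q5  q7 
   q6   q2  q2  q7 
   q7   q7  q7  q5 
(> = start, * = accepting)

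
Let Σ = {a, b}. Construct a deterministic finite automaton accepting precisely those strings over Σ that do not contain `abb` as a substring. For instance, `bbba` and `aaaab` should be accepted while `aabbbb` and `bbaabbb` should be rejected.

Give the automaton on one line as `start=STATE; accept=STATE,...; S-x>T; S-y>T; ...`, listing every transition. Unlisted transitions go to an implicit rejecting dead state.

start=S0; accept=S0,S1,S2; S0-a>S1; S0-b>S0; S1-a>S1; S1-b>S2; S2-a>S1; S2-b>S3; S3-a>S3; S3-b>S3

This is the complement of 'contains `abb`'. Use the same substring-matching states — S0 through S3 holding how much of `abb` has just been matched — but flip the accepting set: everything except the trap S3 accepts.
        a   b  
>* S0   S1  S0 
 * S1   S1  S2 
 * S2   S1  S3 
   S3   S3  S3 
(> = start, * = accepting)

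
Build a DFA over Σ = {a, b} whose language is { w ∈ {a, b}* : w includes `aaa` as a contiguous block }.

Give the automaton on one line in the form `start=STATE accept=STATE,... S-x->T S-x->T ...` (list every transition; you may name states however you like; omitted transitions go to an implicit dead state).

States q0..q2 record the length of the longest prefix of `aaa` that matches the current input suffix. Reaching q3 means `aaa` has been seen, and we stay there forever. Accept from q3.
A 4-state machine:
        a   b  
>  q0   q1  q0 
   q1   q2  q0 
   q2   q3  q0 
 * q3   q3  q3 
(> = start, * = accepting)

start=q0 accept=q3 q0-a->q1 q0-b->q0 q1-a->q2 q1-b->q0 q2-a->q3 q2-b->q0 q3-a->q3 q3-b->q3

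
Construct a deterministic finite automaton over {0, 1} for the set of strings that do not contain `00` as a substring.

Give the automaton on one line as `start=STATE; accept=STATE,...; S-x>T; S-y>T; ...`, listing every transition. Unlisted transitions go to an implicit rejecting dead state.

start=q0; accept=q0,q1; q0-0>q1; q0-1>q0; q1-0>q2; q1-1>q0; q2-0>q2; q2-1>q2

This is the complement of 'contains `00`'. Use the same substring-matching states — q0 through q2 holding how much of `00` has just been matched — but flip the accepting set: everything except the trap q2 accepts.
A 3-state machine:
        0   1  
>* q0   q1  q0 
 * q1   q2  q0 
   q2   q2  q2 
(> = start, * = accepting)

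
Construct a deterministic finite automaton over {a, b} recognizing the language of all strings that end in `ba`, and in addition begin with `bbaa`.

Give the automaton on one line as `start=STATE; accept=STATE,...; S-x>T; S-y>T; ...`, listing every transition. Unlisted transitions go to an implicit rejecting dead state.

Run two small machines in parallel and take their product. The first has 3 states tracking how much of the suffix `ba` has currently been matched; the second has 6 states tracking whether the input so far still matches the prefix `bbaa`. A product state is a pair (one from each), accepting exactly when both do. Minimizing collapses redundant product states.
        a   b  
>  q0   q1  q2 
   q1   q1  q1 
   q2   q1  q3 
   q3   q4  q1 
   q4   q5  q1 
   q5   q5  q6 
   q6   q7  q6 
 * q7   q5  q6 
(> = start, * = accepting)

start=q0; accept=q7; q0-a>q1; q0-b>q2; q1-a>q1; q1-b>q1; q2-a>q1; q2-b>q3; q3-a>q4; q3-b>q1; q4-a>q5; q4-b>q1; q5-a>q5; q5-b>q6; q6-a>q7; q6-b>q6; q7-a>q5; q7-b>q6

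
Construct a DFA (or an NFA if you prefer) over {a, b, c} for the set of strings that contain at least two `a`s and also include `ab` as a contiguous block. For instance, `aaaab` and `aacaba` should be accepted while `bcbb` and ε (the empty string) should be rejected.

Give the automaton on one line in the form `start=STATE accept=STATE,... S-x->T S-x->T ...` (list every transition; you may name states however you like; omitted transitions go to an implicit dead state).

start=S0 accept=S5 S0-a->S1 S0-b->S0 S0-c->S0 S1-a->S2 S1-b->S3 S1-c->S4 S2-a->S2 S2-b->S5 S2-c->S4 S3-a->S5 S3-b->S3 S3-c->S3 S4-a->S2 S4-b->S4 S4-c->S4 S5-a->S5 S5-b->S5 S5-c->S5

Handle the two conditions separately and then intersect. The first has 4 states tracking the count of `a`s, saturating at 3; the second has 3 states tracking whether and how much of `ab` has been seen. A product state is a pair (one from each), accepting exactly when both do. After merging equivalent states the machine shrinks.
        a   b   c  
>  S0   S1  S0  S0 
   S1   S2  S3  S4 
   S2   S2  S5  S4 
   S3   S5  S3  S3 
   S4   S2  S4  S4 
 * S5   S5  S5  S5 
(> = start, * = accepting)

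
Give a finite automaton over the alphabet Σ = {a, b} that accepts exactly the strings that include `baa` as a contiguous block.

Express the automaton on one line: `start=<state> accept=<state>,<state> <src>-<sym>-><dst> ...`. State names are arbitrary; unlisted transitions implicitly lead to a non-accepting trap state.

Track how much of `baa` has been matched so far: state q0 is no progress, q3 is the absorbing accept state reached once `baa` has occurred. Intermediate states record partial matches; on a mismatch, fall back to the longest reusable overlap.
With 4 states:
        a   b  
>  q0   q0  q1 
   q1   q2  q1 
   q2   q3  q1 
 * q3   q3  q3 
(> = start, * = accepting)

start=q0 accept=q3 q0-a->q0 q0-b->q1 q1-a->q2 q1-b->q1 q2-a->q3 q2-b->q1 q3-a->q3 q3-b->q3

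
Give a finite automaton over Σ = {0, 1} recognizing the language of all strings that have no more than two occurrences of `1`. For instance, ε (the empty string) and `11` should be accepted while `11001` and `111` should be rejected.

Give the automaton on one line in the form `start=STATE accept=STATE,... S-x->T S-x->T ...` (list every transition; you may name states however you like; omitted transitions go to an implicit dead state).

start=A accept=A,B,C A-0->A A-1->B B-0->B B-1->C C-0->C C-1->D D-0->D D-1->D

Only the number of `1`s matters, and only up to 3. Make a chain A → B → C → D advanced by each `1` (with D absorbing); every other symbol self-loops. The accepting set is {A, B, C}.
A 4-state machine:
       0  1 
>* A   A  B 
 * B   B  C 
 * C   C  D 
   D   D  D 
(> = start, * = accepting)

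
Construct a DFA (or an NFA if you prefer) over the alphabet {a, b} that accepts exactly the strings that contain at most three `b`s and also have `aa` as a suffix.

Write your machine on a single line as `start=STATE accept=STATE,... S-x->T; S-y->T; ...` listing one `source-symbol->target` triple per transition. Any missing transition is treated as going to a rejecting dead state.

Build one automaton per condition and run them in lockstep. One (5 states) tracks the count of `b`s, saturating at 4; the other (3 states) tracks how much of the suffix `aa` has currently been matched. Each combined state is a pair, one component from each; accept when both components accept.
A 15-state machine:
          a    b  
>  q0     q1   q2 
   q1     q3   q2 
   q2     q4   q5 
 * q3     q3   q2 
   q4     q6   q5 
   q5     q7   q8 
 * q6     q6   q5 
   q7     q9   q8 
   q8    q10  q11 
 * q9     q9   q8 
   q10   q12  q11 
   q11   q13  q11 
 * q12   q12  q11 
   q13   q14  q11 
   q14   q14  q11 
(> = start, * = accepting)

start=q0; accept=q3,q6,q9,q12; q0-a->q1; q0-b->q2; q1-a->q3; q1-b->q2; q2-a->q4; q2-b->q5; q3-a->q3; q3-b->q2; q4-a->q6; q4-b->q5; q5-a->q7; q5-b->q8; q6-a->q6; q6-b->q5; q7-a->q9; q7-b->q8; q8-a->q10; q8-b->q11; q9-a->q9; q9-b->q8; q10-a->q12; q10-b->q11; q11-a->q13; q11-b->q11; q12-a->q12; q12-b->q11; q13-a->q14; q13-b->q11; q14-a->q14; q14-b->q11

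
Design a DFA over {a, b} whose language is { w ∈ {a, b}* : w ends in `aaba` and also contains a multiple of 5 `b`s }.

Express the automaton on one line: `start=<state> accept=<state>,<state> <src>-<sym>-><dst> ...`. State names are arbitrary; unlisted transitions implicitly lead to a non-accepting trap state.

Handle the two conditions separately and then intersect. The first has 5 states tracking how much of the suffix `aaba` has currently been matched; the second has 5 states tracking the count of `b`s modulo 5. A product state is a pair (one from each), accepting exactly when both do. Equivalent product states are then merged.
A 9-state machine:
        a   b  
>  S0   S0  S1 
   S1   S1  S2 
   S2   S2  S3 
   S3   S3  S4 
   S4   S5  S0 
   S5   S6  S0 
   S6   S6  S7 
   S7   S8  S1 
 * S8   S0  S1 
(> = start, * = accepting)

start=S0 accept=S8 S0-a->S0 S0-b->S1 S1-a->S1 S1-b->S2 S2-a->S2 S2-b->S3 S3-a->S3 S3-b->S4 S4-a->S5 S4-b->S0 S5-a->S6 S5-b->S0 S6-a->S6 S6-b->S7 S7-a->S8 S7-b->S1 S8-a->S0 S8-b->S1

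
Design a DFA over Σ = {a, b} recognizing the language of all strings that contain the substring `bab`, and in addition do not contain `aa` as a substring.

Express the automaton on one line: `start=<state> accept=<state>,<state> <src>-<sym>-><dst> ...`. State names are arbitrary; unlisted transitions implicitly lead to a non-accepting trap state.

start=q0 accept=q5,q6 q0-a->q1 q0-b->q2 q1-a->q3 q1-b->q2 q2-a->q4 q2-b->q2 q3-a->q3 q3-b->q3 q4-a->q3 q4-b->q5 q5-a->q6 q5-b->q5 q6-a->q3 q6-b->q5

Handle the two conditions separately and then intersect. One (4 states) tracks whether and how much of `bab` has been seen; the other (3 states) tracks partial matches of the forbidden pattern `aa`. Each combined state is a pair, one component from each; accept when both components accept. After merging equivalent states the machine shrinks.
With 7 states:
        a   b  
>  q0   q1  q2 
   q1   q3  q2 
   q2   q4  q2 
   q3   q3  q3 
   q4   q3  q5 
 * q5   q6  q5 
 * q6   q3  q5 
(> = start, * = accepting)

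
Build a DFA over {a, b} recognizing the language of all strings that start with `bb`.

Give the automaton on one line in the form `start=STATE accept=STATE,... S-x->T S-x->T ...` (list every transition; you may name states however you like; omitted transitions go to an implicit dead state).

Check the first 2 symbols one by one: S0 through S1 record how many have matched `bb` so far; any wrong symbol goes to the dead state S3. After all 2 match we enter the accepting sink S2.
A 4-state machine:
        a   b  
>  S0   S3  S1 
   S1   S3  S2 
 * S2   S2  S2 
   S3   S3  S3 
(> = start, * = accepting)

start=S0 accept=S2 S0-a->S3 S0-b->S1 S1-a->S3 S1-b->S2 S2-a->S2 S2-b->S2 S3-a->S3 S3-b->S3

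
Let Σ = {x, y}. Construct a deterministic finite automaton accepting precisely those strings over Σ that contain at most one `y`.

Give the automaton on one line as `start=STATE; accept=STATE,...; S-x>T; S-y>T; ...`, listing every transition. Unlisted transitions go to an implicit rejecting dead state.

start=q0; accept=q0,q1; q0-x>q0; q0-y>q1; q1-x>q1; q1-y>q2; q2-x>q2; q2-y>q2

Only the number of `y`s matters, and only up to 2. Make a chain q0 → q1 → q2 advanced by each `y` (with q2 absorbing); every other symbol self-loops. The accepting set is {q0, q1}.
A 3-state machine:
        x   y  
>* q0   q0  q1 
 * q1   q1  q2 
   q2   q2  q2 
(> = start, * = accepting)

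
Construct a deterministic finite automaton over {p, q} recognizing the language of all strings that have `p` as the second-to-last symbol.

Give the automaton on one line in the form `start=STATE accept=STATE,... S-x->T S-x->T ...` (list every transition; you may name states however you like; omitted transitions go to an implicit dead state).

A DFA must remember the last 2 symbols (since which symbol is second-to-last isn't known until the input ends). Use one state per possible window of the last ≤2 symbols; accept from those whose window starts with `p`.
        p   q  
>  s0   s1  s2 
   s1   s3  s4 
   s2   s5  s6 
 * s3   s3  s4 
 * s4   s5  s6 
   s5   s3  s4 
   s6   s5  s6 
(> = start, * = accepting)

start=s0 accept=s3,s4 s0-p->s1 s0-q->s2 s1-p->s3 s1-q->s4 s2-p->s5 s2-q->s6 s3-p->s3 s3-q->s4 s4-p->s5 s4-q->s6 s5-p->s3 s5-q->s4 s6-p->s5 s6-q->s6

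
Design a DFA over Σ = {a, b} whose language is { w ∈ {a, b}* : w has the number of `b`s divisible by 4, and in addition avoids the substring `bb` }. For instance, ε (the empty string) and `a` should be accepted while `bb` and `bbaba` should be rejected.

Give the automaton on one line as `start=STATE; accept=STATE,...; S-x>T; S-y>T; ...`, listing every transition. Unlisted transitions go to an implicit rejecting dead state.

Run two small machines in parallel and take their product. The first has 4 states tracking the count of `b`s modulo 4; the second has 3 states tracking partial matches of the forbidden pattern `bb`. A product state is a pair (one from each), accepting exactly when both do. After merging equivalent states the machine shrinks.
9 states suffice.
        a   b  
>* s0   s0  s1 
   s1   s2  s3 
   s2   s2  s4 
   s3   s3  s3 
   s4   s5  s3 
   s5   s5  s6 
   s6   s7  s3 
   s7   s7  s8 
 * s8   s0  s3 
(> = start, * = accepting)

start=s0; accept=s0,s8; s0-a>s0; s0-b>s1; s1-a>s2; s1-b>s3; s2-a>s2; s2-b>s4; s3-a>s3; s3-b>s3; s4-a>s5; s4-b>s3; s5-a>s5; s5-b>s6; s6-a>s7; s6-b>s3; s7-a>s7; s7-b>s8; s8-a>s0; s8-b>s3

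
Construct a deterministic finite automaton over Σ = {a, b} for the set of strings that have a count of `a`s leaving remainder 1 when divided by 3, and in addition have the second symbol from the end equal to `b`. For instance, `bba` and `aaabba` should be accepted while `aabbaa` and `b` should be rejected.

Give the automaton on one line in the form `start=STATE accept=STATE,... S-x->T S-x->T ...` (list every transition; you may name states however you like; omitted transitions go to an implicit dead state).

Build one automaton per condition and run them in lockstep. The first has 3 states tracking the count of `a`s modulo 3; the second has 7 states tracking the last 2 symbols read. A product state is a pair (one from each), accepting exactly when both do. Equivalent product states are then merged.
7 states suffice.
        a   b  
>  q0   q1  q2 
   q1   q3  q4 
   q2   q5  q2 
   q3   q0  q3 
   q4   q3  q6 
 * q5   q3  q4 
 * q6   q3  q6 
(> = start, * = accepting)

start=q0 accept=q5,q6 q0-a->q1 q0-b->q2 q1-a->q3 q1-b->q4 q2-a->q5 q2-b->q2 q3-a->q0 q3-b->q3 q4-a->q3 q4-b->q6 q5-a->q3 q5-b->q4 q6-a->q3 q6-b->q6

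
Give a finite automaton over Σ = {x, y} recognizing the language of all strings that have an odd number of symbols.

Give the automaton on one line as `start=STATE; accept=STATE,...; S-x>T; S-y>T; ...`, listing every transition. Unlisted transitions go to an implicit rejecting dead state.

Count input length modulo 2: every symbol advances one step around the cycle q0 → q1 → q0. Accept at q1.
2 states suffice.
        x   y  
>  q0   q1  q1 
 * q1   q0  q0 
(> = start, * = accepting)

start=q0; accept=q1; q0-x>q1; q0-y>q1; q1-x>q0; q1-y>q0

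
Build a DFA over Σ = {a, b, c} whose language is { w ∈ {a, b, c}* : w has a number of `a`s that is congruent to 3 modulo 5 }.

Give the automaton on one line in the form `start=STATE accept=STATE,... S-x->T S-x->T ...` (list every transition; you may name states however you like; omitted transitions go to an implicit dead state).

start=q0 accept=q3 q0-a->q1 q0-b->q0 q0-c->q0 q1-a->q2 q1-b->q1 q1-c->q1 q2-a->q3 q2-b->q2 q2-c->q2 q3-a->q4 q3-b->q3 q3-c->q3 q4-a->q0 q4-b->q4 q4-c->q4

The only thing that matters is how many `a`s have appeared, reduced mod 5. Use one state per residue: q0 for 0, …, q4 for 4. Reading `a` moves to the next residue; anything else stays put. q3 is accepting.
        a   b   c  
>  q0   q1  q0  q0 
   q1   q2  q1  q1 
   q2   q3  q2  q2 
 * q3   q4  q3  q3 
   q4   q0  q4  q4 
(> = start, * = accepting)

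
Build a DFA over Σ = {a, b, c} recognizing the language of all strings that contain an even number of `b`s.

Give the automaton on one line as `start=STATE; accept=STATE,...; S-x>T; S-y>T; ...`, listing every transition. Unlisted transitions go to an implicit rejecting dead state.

start=S0; accept=S0; S0-a>S0; S0-b>S1; S0-c>S0; S1-a>S1; S1-b>S0; S1-c>S1

Keep the running count of `b`s modulo 2: each `b` advances along the cycle S0 → S1 → S0 while other symbols loop. Accept at S0.
A 2-state machine:
        a   b   c  
>* S0   S0  S1  S0 
   S1   S1  S0  S1 
(> = start, * = accepting)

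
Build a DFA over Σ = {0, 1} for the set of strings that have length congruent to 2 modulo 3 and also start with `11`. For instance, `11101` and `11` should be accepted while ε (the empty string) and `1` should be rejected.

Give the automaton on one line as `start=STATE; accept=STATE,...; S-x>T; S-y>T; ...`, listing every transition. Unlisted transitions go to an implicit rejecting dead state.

start=S0; accept=S3; S0-0>S1; S0-1>S2; S1-0>S1; S1-1>S1; S2-0>S1; S2-1>S3; S3-0>S4; S3-1>S4; S4-0>S5; S4-1>S5; S5-0>S3; S5-1>S3

Handle the two conditions separately and then intersect. The first has 3 states tracking the input length modulo 3; the second has 4 states tracking whether the input so far still matches the prefix `11`. A product state is a pair (one from each), accepting exactly when both do. Minimizing collapses redundant product states.
A 6-state machine:
        0   1  
>  S0   S1  S2 
   S1   S1  S1 
   S2   S1  S3 
 * S3   S4  S4 
   S4   S5  S5 
   S5   S3  S3 
(> = start, * = accepting)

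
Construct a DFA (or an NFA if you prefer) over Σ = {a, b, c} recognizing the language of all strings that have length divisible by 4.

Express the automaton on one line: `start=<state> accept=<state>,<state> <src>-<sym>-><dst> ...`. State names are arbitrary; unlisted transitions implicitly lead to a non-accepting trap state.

start=q0 accept=q0 q0-a->q1 q0-b->q1 q0-c->q1 q1-a->q2 q1-b->q2 q1-c->q2 q2-a->q3 q2-b->q3 q2-c->q3 q3-a->q0 q3-b->q0 q3-c->q0

Only the length mod 4 matters, so use a 4-cycle: from any state, every input symbol moves to the next state, wrapping q3 back to q0. Mark q0 accepting.
With 4 states:
        a   b   c  
>* q0   q1  q1  q1 
   q1   q2  q2  q2 
   q2   q3  q3  q3 
   q3   q0  q0  q0 
(> = start, * = accepting)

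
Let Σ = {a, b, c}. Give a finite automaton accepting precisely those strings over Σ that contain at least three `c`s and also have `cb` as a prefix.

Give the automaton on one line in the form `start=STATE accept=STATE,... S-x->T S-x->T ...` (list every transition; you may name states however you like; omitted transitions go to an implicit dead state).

start=s0 accept=s8,s10 s0-a->s1 s0-b->s1 s0-c->s2 s1-a->s1 s1-b->s1 s1-c->s3 s2-a->s3 s2-b->s4 s2-c->s5 s3-a->s3 s3-b->s3 s3-c->s5 s4-a->s4 s4-b->s4 s4-c->s6 s5-a->s5 s5-b->s5 s5-c->s7 s6-a->s6 s6-b->s6 s6-c->s8 s7-a->s7 s7-b->s7 s7-c->s9 s8-a->s8 s8-b->s8 s8-c->s10 s9-a->s9 s9-b->s9 s9-c->s9 s10-a->s10 s10-b->s10 s10-c->s10

Handle the two conditions separately and then intersect. The first has 5 states tracking the count of `c`s, saturating at 4; the second has 4 states tracking whether the input so far still matches the prefix `cb`. A product state is a pair (one from each), accepting exactly when both do.
With 11 states:
          a    b    c  
>  s0     s1   s1   s2 
   s1     s1   s1   s3 
   s2     s3   s4   s5 
   s3     s3   s3   s5 
   s4     s4   s4   s6 
   s5     s5   s5   s7 
   s6     s6   s6   s8 
   s7     s7   s7   s9 
 * s8     s8   s8  s10 
   s9     s9   s9   s9 
 * s10   s10  s10  s10 
(> = start, * = accepting)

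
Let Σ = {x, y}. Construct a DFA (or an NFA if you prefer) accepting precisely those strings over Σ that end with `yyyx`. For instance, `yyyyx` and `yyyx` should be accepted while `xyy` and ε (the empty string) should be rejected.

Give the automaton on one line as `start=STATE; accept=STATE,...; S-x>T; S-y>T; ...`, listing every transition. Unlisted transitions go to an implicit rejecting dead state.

start=q0; accept=q4; q0-x>q0; q0-y>q1; q1-x>q0; q1-y>q2; q2-x>q0; q2-y>q3; q3-x>q4; q3-y>q3; q4-x>q0; q4-y>q1

Let each state record the length of the longest suffix of the input read so far that is also a prefix of `yyyx`. q1 means the last symbol is `y`; q2 means the last 2 symbols are `yy`; q3 means the last 3 symbols are `yyy`; q4 means the last 4 symbols are `yyyx`. Accept only at q4, where the string currently ends in `yyyx`.
With 5 states:
        x   y  
>  q0   q0  q1 
   q1   q0  q2 
   q2   q0  q3 
   q3   q4  q3 
 * q4   q0  q1 
(> = start, * = accepting)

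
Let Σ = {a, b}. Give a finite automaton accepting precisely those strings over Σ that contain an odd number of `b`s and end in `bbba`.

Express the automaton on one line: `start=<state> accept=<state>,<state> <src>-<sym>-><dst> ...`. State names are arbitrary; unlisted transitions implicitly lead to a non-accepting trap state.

start=s0 accept=s7 s0-a->s0 s0-b->s1 s1-a->s2 s1-b->s3 s2-a->s2 s2-b->s4 s3-a->s0 s3-b->s5 s4-a->s0 s4-b->s6 s5-a->s7 s5-b->s8 s6-a->s2 s6-b->s8 s7-a->s2 s7-b->s4 s8-a->s9 s8-b->s5 s9-a->s0 s9-b->s1

Run two small machines in parallel and take their product. One (2 states) tracks the count of `b`s modulo 2; the other (5 states) tracks how much of the suffix `bbba` has currently been matched. Each combined state is a pair, one component from each; accept when both components accept.
A 10-state machine:
        a   b  
>  s0   s0  s1 
   s1   s2  s3 
   s2   s2  s4 
   s3   s0  s5 
   s4   s0  s6 
   s5   s7  s8 
   s6   s2  s8 
 * s7   s2  s4 
   s8   s9  s5 
   s9   s0  s1 
(> = start, * = accepting)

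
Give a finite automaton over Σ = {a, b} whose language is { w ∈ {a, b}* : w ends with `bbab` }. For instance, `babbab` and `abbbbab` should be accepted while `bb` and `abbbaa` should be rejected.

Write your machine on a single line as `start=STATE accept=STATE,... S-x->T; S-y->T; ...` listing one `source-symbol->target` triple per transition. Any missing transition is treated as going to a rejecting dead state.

start=s0; accept=s4; s0-a->s0; s0-b->s1; s1-a->s0; s1-b->s2; s2-a->s3; s2-b->s2; s3-a->s0; s3-b->s4; s4-a->s0; s4-b->s2

Let each state record the length of the longest suffix of the input read so far that is also a prefix of `bbab`. s1 means the last symbol is `b`; s2 means the last 2 symbols are `bb`; s3 means the last 3 symbols are `bba`; s4 means the last 4 symbols are `bbab`. Accept only at s4, where the string currently ends in `bbab`.
With 5 states:
        a   b  
>  s0   s0  s1 
   s1   s0  s2 
   s2   s3  s2 
   s3   s0  s4 
 * s4   s0  s2 
(> = start, * = accepting)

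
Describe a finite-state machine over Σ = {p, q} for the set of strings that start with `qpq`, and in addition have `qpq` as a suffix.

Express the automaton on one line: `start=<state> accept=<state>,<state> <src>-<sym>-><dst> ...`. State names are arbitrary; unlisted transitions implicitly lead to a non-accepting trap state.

start=s0 accept=s4 s0-p->s1 s0-q->s2 s1-p->s1 s1-q->s1 s2-p->s3 s2-q->s1 s3-p->s1 s3-q->s4 s4-p->s5 s4-q->s6 s5-p->s7 s5-q->s4 s6-p->s5 s6-q->s6 s7-p->s7 s7-q->s6

Handle the two conditions separately and then intersect. One (5 states) tracks whether the input so far still matches the prefix `qpq`; the other (4 states) tracks how much of the suffix `qpq` has currently been matched. Each combined state is a pair, one component from each; accept when both components accept. After merging equivalent states the machine shrinks.
        p   q  
>  s0   s1  s2 
   s1   s1  s1 
   s2   s3  s1 
   s3   s1  s4 
 * s4   s5  s6 
   s5   s7  s4 
   s6   s5  s6 
   s7   s7  s6 
(> = start, * = accepting)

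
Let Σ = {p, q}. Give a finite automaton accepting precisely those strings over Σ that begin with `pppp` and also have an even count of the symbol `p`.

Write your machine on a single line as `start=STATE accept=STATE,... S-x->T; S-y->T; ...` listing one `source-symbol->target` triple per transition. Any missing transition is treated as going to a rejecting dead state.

start=A; accept=G; A-p->B; A-q->C; B-p->D; B-q->E; C-p->E; C-q->C; D-p->F; D-q->C; E-p->C; E-q->E; F-p->G; F-q->E; G-p->H; G-q->G; H-p->G; H-q->H

Run two small machines in parallel and take their product. The first has 6 states tracking whether the input so far still matches the prefix `pppp`; the second has 2 states tracking the count of `p`s modulo 2. A product state is a pair (one from each), accepting exactly when both do.
An 8-state machine:
       p  q 
>  A   B  C 
   B   D  E 
   C   E  C 
   D   F  C 
   E   C  E 
   F   G  E 
 * G   H  G 
   H   G  H 
(> = start, * = accepting)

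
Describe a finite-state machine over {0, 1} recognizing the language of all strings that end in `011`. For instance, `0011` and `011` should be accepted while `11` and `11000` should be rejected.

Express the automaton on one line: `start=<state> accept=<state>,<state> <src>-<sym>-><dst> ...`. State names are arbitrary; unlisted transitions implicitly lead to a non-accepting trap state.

start=s0 accept=s3 s0-0->s1 s0-1->s0 s1-0->s1 s1-1->s2 s2-0->s1 s2-1->s3 s3-0->s1 s3-1->s0

Let each state record the length of the longest suffix of the input read so far that is also a prefix of `011`. s1 means the last symbol is `0`; s2 means the last 2 symbols are `01`; s3 means the last 3 symbols are `011`. Accept only at s3, where the string currently ends in `011`.
4 states suffice.
        0   1  
>  s0   s1  s0 
   s1   s1  s2 
   s2   s1  s3 
 * s3   s1  s0 
(> = start, * = accepting)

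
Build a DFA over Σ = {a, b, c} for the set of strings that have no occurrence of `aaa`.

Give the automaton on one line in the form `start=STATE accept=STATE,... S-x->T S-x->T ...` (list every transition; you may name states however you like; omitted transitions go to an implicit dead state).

start=q0 accept=q0,q1,q2 q0-a->q1 q0-b->q0 q0-c->q0 q1-a->q2 q1-b->q0 q1-c->q0 q2-a->q3 q2-b->q0 q2-c->q0 q3-a->q3 q3-b->q3 q3-c->q3

Track partial matches of the forbidden pattern `aaa`. State q3 is a dead state reached once `aaa` has occurred; every other state accepts. q0 means no part of `aaa` is currently matched.
4 states suffice.
        a   b   c  
>* q0   q1  q0  q0 
 * q1   q2  q0  q0 
 * q2   q3  q0  q0 
   q3   q3  q3  q3 
(> = start, * = accepting)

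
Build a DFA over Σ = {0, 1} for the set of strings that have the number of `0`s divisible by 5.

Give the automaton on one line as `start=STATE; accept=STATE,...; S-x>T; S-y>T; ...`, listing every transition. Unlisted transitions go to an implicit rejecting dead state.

start=q0; accept=q0; q0-0>q1; q0-1>q0; q1-0>q2; q1-1>q1; q2-0>q3; q2-1>q2; q3-0>q4; q3-1>q3; q4-0>q0; q4-1>q4

Keep the running count of `0`s modulo 5: each `0` advances along the cycle q0 → q1 → q2 → q3 → q4 → q0 while other symbols loop. Accept at q0.
A 5-state machine:
        0   1  
>* q0   q1  q0 
   q1   q2  q1 
   q2   q3  q2 
   q3   q4  q3 
   q4   q0  q4 
(> = start, * = accepting)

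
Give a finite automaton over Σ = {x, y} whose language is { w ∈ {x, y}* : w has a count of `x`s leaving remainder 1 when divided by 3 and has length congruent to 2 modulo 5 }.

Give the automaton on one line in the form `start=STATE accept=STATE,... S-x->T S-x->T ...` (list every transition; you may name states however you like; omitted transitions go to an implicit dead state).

Build one automaton per condition and run them in lockstep. One (3 states) tracks the count of `x`s modulo 3; the other (5 states) tracks the input length modulo 5. Each combined state is a pair, one component from each; accept when both components accept.
15 states suffice.
       x  y 
>  A   B  C 
   B   D  E 
   C   E  F 
   D   G  H 
 * E   H  I 
   F   I  G 
   G   J  K 
   H   K  L 
   I   L  J 
   J   M  N 
   K   N  A 
   L   A  M 
   M   C  O 
   N   O  B 
   O   F  D 
(> = start, * = accepting)

start=A accept=E A-x->B A-y->C B-x->D B-y->E C-x->E C-y->F D-x->G D-y->H E-x->H E-y->I F-x->I F-y->G G-x->J G-y->K H-x->K H-y->L I-x->L I-y->J J-x->M J-y->N K-x->N K-y->A L-x->A L-y->M M-x->C M-y->O N-x->O N-y->B O-x->F O-y->D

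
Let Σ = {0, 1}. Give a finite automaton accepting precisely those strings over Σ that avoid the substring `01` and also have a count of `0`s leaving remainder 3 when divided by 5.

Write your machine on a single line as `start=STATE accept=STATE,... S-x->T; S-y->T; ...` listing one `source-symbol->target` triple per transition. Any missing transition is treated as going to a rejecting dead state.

Handle the two conditions separately and then intersect. One (3 states) tracks partial matches of the forbidden pattern `01`; the other (5 states) tracks the count of `0`s modulo 5. Each combined state is a pair, one component from each; accept when both components accept. Minimizing collapses redundant product states.
A 7-state machine:
        0   1  
>  s0   s1  s0 
   s1   s2  s3 
   s2   s4  s3 
   s3   s3  s3 
 * s4   s5  s3 
   s5   s6  s3 
   s6   s1  s3 
(> = start, * = accepting)

start=s0; accept=s4; s0-0->s1; s0-1->s0; s1-0->s2; s1-1->s3; s2-0->s4; s2-1->s3; s3-0->s3; s3-1->s3; s4-0->s5; s4-1->s3; s5-0->s6; s5-1->s3; s6-0->s1; s6-1->s3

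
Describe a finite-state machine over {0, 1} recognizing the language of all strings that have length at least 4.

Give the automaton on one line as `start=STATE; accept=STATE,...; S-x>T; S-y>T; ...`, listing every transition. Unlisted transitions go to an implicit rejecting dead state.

start=A; accept=E,F; A-0>B; A-1>B; B-0>C; B-1>C; C-0>D; C-1>D; D-0>E; D-1>E; E-0>F; E-1>F; F-0>F; F-1>F

We only need to distinguish lengths 0, 1, …, 4, and '>4'. Chain A → B → C → D → E → F on every symbol, with F looping. Accepting states: {E, F}.
       0  1 
>  A   B  B 
   B   C  C 
   C   D  D 
   D   E  E 
 * E   F  F 
 * F   F  F 
(> = start, * = accepting)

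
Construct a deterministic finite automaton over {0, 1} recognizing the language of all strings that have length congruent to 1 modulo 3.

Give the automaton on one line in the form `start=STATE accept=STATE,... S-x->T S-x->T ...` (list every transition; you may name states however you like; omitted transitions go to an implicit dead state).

start=q0 accept=q1 q0-0->q1 q0-1->q1 q1-0->q2 q1-1->q2 q2-0->q0 q2-1->q0

Count input length modulo 3: every symbol advances one step around the cycle q0 → q1 → q2 → q0. Accept at q1.
With 3 states:
        0   1  
>  q0   q1  q1 
 * q1   q2  q2 
   q2   q0  q0 
(> = start, * = accepting)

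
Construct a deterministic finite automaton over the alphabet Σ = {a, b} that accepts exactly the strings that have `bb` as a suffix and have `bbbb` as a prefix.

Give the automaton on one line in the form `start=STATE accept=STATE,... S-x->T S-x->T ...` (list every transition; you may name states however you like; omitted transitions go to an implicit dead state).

Build one automaton per condition and run them in lockstep. The first has 3 states tracking how much of the suffix `bb` has currently been matched; the second has 6 states tracking whether the input so far still matches the prefix `bbbb`. A product state is a pair (one from each), accepting exactly when both do.
A 10-state machine:
        a   b  
>  q0   q1  q2 
   q1   q1  q3 
   q2   q1  q4 
   q3   q1  q5 
   q4   q1  q6 
   q5   q1  q5 
   q6   q1  q7 
 * q7   q8  q7 
   q8   q8  q9 
   q9   q8  q7 
(> = start, * = accepting)

start=q0 accept=q7 q0-a->q1 q0-b->q2 q1-a->q1 q1-b->q3 q2-a->q1 q2-b->q4 q3-a->q1 q3-b->q5 q4-a->q1 q4-b->q6 q5-a->q1 q5-b->q5 q6-a->q1 q6-b->q7 q7-a->q8 q7-b->q7 q8-a->q8 q8-b->q9 q9-a->q8 q9-b->q7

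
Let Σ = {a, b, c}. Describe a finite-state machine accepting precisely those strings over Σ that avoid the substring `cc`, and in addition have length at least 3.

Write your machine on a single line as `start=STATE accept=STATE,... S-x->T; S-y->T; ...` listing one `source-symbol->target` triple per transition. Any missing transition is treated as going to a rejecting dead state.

start=S0; accept=S6,S7; S0-a->S1; S0-b->S1; S0-c->S2; S1-a->S3; S1-b->S3; S1-c->S4; S2-a->S3; S2-b->S3; S2-c->S5; S3-a->S6; S3-b->S6; S3-c->S7; S4-a->S6; S4-b->S6; S4-c->S5; S5-a->S5; S5-b->S5; S5-c->S5; S6-a->S6; S6-b->S6; S6-c->S7; S7-a->S6; S7-b->S6; S7-c->S5

Build one automaton per condition and run them in lockstep. The first has 3 states tracking partial matches of the forbidden pattern `cc`; the second has 5 states tracking the input length, saturating at 4. A product state is a pair (one from each), accepting exactly when both do. After merging equivalent states the machine shrinks.
With 8 states:
        a   b   c  
>  S0   S1  S1  S2 
   S1   S3  S3  S4 
   S2   S3  S3  S5 
   S3   S6  S6  S7 
   S4   S6  S6  S5 
   S5   S5  S5  S5 
 * S6   S6  S6  S7 
 * S7   S6  S6  S5 
(> = start, * = accepting)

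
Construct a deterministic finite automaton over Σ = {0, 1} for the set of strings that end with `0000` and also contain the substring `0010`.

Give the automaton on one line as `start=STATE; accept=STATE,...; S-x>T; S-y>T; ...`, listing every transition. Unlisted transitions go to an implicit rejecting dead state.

Run two small machines in parallel and take their product. The first has 5 states tracking how much of the suffix `0000` has currently been matched; the second has 5 states tracking whether and how much of `0010` has been seen. A product state is a pair (one from each), accepting exactly when both do. Equivalent product states are then merged.
9 states suffice.
        0   1  
>  s0   s1  s0 
   s1   s2  s0 
   s2   s2  s3 
   s3   s4  s0 
   s4   s5  s6 
   s5   s7  s6 
   s6   s4  s6 
   s7   s8  s6 
 * s8   s8  s6 
(> = start, * = accepting)

start=s0; accept=s8; s0-0>s1; s0-1>s0; s1-0>s2; s1-1>s0; s2-0>s2; s2-1>s3; s3-0>s4; s3-1>s0; s4-0>s5; s4-1>s6; s5-0>s7; s5-1>s6; s6-0>s4; s6-1>s6; s7-0>s8; s7-1>s6; s8-0>s8; s8-1>s6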